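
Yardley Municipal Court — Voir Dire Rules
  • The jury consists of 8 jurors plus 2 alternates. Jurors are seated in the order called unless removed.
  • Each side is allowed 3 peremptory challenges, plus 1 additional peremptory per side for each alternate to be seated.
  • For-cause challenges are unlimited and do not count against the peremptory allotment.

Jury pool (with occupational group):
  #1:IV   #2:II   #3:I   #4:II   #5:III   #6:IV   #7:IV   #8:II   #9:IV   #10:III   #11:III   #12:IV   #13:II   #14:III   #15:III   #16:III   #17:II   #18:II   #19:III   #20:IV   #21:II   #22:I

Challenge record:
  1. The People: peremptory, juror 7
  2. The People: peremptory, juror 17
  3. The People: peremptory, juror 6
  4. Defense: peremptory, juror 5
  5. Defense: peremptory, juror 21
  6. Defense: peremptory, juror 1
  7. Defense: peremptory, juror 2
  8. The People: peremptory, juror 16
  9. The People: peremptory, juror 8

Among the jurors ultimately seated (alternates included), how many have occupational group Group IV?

2

Removed: #1, #2, #5, #6, #7, #8, #16, #17, #21.
Seated (10 incl. alternates): #3, #4, #9, #10, #11, #12, #13, #14, #15, #18.
Of those, in Group IV: #9, #12 → 2.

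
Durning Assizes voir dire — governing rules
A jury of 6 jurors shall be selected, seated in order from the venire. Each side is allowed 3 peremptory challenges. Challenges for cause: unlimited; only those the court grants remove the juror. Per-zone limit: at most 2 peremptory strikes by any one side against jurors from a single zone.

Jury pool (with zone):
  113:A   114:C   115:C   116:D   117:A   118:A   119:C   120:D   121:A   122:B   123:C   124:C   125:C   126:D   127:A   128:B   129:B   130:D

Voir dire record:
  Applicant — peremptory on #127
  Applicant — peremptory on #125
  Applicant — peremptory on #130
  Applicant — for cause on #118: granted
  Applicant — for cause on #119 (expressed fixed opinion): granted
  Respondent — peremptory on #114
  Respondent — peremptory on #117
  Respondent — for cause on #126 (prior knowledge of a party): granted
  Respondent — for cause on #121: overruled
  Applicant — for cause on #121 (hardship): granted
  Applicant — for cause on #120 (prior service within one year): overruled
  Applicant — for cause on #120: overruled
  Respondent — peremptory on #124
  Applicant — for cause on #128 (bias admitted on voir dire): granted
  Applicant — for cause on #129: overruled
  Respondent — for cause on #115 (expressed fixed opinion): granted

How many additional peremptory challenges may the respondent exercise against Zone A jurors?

0

Respondent peremptories so far: #114, #117, #124 — 3 of 3 used, 0 left overall.
Against Zone A: #117 — 1 used; per-zone cap 2 leaves 1.
Binding limit: min(0, 1) = 0.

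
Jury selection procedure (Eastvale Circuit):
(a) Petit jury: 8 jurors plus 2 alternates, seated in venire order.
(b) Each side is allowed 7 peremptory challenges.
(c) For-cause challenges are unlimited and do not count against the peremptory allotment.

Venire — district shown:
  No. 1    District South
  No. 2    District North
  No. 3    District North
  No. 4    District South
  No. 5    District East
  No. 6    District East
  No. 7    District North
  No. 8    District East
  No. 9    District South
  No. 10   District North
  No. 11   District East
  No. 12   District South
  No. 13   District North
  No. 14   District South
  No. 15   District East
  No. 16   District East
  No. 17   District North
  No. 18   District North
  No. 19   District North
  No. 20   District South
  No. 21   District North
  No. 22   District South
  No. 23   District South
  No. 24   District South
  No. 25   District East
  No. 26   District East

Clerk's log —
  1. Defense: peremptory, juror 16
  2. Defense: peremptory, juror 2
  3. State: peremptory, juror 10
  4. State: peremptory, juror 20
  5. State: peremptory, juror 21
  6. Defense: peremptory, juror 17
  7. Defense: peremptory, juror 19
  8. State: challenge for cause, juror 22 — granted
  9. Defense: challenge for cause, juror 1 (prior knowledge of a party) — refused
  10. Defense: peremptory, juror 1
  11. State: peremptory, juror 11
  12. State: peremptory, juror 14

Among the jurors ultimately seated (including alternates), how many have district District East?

4

Removed: #1, #2, #10, #11, #14, #16, #17, #19, #20, #21, #22.
Seated (10 incl. alternates): #3, #4, #5, #6, #7, #8, #9, #12, #13, #15.
Of those, in District East: #5, #6, #8, #15 → 4.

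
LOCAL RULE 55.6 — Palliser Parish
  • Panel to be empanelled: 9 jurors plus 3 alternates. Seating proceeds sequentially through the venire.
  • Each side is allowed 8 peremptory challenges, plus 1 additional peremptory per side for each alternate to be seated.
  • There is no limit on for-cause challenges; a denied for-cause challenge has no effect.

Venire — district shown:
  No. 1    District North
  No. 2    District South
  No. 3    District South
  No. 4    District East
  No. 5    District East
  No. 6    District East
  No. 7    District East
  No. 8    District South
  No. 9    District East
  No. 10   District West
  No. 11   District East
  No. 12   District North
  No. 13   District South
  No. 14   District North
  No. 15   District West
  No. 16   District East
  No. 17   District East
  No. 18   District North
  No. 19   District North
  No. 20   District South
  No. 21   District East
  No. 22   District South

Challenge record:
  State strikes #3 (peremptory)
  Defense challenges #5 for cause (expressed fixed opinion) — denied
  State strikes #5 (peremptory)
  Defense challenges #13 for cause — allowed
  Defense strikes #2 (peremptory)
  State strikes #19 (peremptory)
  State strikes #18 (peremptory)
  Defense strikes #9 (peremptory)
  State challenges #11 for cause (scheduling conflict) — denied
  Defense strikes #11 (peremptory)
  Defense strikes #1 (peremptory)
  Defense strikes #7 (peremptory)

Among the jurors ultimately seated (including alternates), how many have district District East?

Removed: #1, #2, #3, #5, #7, #9, #11, #13, #18, #19.
Seated (12 incl. alternates): #4, #6, #8, #10, #12, #14, #15, #16, #17, #20, #21, #22.
Of those, in District East: #4, #6, #16, #17, #21 → 5.

5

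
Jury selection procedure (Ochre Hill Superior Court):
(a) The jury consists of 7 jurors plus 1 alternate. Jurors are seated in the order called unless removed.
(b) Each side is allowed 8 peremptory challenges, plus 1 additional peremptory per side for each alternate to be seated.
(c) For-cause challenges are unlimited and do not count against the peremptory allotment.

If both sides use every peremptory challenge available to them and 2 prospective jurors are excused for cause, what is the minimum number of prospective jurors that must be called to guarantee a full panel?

Seats to fill: 7 + 1 alternates = 8.
Peremptories: 8 + 1×1 = 9 per side × 2 sides = 18.
For-cause removals: 2.
Minimum venire: 8 + 18 + 2 = 28.

28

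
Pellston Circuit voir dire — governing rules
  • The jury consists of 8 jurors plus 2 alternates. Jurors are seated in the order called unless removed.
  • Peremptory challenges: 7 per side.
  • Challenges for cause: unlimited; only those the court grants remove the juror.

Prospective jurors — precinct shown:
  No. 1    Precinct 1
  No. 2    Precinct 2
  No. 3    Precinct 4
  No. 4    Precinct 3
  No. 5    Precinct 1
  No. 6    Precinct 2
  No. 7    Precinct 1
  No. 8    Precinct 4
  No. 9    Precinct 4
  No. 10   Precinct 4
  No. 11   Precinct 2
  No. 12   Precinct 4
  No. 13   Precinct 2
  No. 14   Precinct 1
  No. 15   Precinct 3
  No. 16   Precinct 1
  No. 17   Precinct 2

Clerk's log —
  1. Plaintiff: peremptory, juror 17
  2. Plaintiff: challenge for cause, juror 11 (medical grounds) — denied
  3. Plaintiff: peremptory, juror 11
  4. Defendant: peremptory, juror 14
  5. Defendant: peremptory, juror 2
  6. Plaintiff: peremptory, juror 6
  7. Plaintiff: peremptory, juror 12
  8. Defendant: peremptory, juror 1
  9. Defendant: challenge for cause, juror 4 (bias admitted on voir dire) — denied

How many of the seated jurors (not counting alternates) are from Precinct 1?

2

Removed: #1, #2, #6, #11, #12, #14, #17.
Seated jurors 1–8: #3, #4, #5, #7, #8, #9, #10, #13 (alternates #15, #16 not counted).
Of those, in Precinct 1: #5, #7 → 2.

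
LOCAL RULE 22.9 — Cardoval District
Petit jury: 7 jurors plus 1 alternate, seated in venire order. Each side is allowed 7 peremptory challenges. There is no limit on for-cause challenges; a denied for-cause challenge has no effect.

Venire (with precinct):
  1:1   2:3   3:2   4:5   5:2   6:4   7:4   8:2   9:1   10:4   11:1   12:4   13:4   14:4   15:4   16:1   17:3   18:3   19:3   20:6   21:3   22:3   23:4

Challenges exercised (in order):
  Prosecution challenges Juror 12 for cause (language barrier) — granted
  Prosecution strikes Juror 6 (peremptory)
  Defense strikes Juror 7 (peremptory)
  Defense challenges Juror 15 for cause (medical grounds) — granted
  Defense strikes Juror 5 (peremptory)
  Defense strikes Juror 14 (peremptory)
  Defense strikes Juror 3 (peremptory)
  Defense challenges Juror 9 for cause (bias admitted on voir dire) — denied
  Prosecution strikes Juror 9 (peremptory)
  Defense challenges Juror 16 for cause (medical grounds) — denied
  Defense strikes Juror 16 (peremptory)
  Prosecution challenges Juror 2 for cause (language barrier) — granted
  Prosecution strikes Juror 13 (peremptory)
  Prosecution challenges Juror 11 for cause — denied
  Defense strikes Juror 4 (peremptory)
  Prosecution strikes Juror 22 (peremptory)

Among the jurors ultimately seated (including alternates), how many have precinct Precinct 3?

Removed: #2, #3, #4, #5, #6, #7, #9, #12, #13, #14, #15, #16, #22.
Seated (8 incl. alternates): #1, #8, #10, #11, #17, #18, #19, #20.
Of those, in Precinct 3: #17, #18, #19 → 3.

3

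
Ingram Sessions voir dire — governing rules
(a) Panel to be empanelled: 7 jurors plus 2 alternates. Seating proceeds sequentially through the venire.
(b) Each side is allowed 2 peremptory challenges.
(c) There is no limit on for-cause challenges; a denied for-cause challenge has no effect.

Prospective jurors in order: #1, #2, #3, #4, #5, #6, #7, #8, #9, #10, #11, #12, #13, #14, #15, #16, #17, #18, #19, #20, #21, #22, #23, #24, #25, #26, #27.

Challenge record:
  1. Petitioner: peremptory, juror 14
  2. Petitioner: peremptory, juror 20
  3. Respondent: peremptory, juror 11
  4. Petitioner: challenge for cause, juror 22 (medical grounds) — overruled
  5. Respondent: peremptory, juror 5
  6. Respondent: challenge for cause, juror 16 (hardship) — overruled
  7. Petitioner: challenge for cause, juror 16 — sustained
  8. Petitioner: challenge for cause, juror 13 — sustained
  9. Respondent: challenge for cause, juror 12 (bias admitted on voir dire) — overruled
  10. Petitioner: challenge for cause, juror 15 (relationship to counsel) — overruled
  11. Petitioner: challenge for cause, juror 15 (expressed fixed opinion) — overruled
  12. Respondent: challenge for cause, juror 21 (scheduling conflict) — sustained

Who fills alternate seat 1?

9

Removed: #5, #11, #13, #14, #16, #20, #21. (#12, #15, #22 stay — for-cause denied.)
Seating in order: seats 1–7 → #1, #2, #3, #4, #6, #7, #8; alternates → #9, #10.
So alternate 1 is #9.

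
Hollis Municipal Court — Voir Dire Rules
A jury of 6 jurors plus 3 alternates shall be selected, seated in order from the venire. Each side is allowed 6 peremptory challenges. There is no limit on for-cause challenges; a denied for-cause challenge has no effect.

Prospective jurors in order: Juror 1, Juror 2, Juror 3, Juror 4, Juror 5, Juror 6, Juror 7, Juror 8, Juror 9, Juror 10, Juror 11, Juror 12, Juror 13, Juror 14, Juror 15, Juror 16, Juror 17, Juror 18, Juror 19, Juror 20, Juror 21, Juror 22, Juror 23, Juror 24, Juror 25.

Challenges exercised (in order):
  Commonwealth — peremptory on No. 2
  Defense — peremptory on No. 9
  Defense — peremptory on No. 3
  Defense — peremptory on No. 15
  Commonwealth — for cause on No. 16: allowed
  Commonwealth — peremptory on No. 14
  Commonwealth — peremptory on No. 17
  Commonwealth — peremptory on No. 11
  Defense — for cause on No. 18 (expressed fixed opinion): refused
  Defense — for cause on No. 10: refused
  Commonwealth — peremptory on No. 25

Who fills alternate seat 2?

12

Removed: #2, #3, #9, #11, #14, #15, #16, #17, #25. (#10, #18 stay — for-cause denied.)
Seating in order: seats 1–6 → #1, #4, #5, #6, #7, #8; alternates → #10, #12, #13.
So alternate 2 is #12.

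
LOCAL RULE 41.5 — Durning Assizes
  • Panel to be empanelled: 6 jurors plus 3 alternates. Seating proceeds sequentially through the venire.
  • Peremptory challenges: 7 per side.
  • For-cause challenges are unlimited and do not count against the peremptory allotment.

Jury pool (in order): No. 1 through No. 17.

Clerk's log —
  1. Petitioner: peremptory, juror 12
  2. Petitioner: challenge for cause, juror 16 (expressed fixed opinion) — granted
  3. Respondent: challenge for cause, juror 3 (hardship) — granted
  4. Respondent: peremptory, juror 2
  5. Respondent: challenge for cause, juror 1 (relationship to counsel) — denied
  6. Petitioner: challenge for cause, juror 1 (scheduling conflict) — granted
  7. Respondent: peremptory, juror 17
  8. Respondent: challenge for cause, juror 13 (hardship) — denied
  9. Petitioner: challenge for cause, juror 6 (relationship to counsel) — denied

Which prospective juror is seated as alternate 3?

13

Removed: #1, #2, #3, #12, #16, #17. (#6, #13 stay — for-cause denied.)
Seating in order: seats 1–6 → #4, #5, #6, #7, #8, #9; alternates → #10, #11, #13.
So alternate 3 is #13.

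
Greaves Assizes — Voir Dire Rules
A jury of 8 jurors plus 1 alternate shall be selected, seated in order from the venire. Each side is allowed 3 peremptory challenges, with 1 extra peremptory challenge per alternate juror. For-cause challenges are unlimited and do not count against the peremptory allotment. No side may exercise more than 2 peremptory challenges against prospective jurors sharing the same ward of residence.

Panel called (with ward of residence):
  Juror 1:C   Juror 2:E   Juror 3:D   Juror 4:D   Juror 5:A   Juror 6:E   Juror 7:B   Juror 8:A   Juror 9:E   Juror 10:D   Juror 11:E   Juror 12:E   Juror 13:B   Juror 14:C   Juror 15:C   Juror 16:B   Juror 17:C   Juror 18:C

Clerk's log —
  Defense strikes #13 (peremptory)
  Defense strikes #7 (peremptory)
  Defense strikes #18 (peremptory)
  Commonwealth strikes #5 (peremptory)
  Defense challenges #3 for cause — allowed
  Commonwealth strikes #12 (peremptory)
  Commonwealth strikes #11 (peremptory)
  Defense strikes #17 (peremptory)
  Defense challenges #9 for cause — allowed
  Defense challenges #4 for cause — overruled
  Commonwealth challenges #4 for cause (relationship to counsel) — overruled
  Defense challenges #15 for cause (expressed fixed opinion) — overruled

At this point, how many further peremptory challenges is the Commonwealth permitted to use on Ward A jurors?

1

Commonwealth peremptories so far: #5, #12, #11 — 3 of 4 used, 1 left overall.
Against Ward A: #5 — 1 used; per-ward cap 2 leaves 1.
Binding limit: min(1, 1) = 1.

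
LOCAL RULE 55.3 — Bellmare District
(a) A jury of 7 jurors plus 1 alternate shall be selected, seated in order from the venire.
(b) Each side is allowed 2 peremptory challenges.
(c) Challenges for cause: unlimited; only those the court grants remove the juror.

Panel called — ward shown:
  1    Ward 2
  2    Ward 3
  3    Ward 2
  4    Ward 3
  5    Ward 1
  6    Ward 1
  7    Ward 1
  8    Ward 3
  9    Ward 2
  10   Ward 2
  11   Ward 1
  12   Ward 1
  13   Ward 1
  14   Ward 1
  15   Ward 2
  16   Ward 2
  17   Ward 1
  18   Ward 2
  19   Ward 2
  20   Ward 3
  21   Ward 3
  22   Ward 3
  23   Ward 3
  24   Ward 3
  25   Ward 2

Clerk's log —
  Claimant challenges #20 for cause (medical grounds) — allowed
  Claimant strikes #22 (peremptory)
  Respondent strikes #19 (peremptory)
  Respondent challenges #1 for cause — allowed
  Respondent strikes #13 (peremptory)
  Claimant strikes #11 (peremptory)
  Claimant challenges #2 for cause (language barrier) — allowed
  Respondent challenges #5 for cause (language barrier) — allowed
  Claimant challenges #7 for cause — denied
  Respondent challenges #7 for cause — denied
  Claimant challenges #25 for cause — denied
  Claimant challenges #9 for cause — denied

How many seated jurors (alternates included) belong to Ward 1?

3

Removed: #1, #2, #5, #11, #13, #19, #20, #22.
Seated (8 incl. alternates): #3, #4, #6, #7, #8, #9, #10, #12.
Of those, in Ward 1: #6, #7, #12 → 3.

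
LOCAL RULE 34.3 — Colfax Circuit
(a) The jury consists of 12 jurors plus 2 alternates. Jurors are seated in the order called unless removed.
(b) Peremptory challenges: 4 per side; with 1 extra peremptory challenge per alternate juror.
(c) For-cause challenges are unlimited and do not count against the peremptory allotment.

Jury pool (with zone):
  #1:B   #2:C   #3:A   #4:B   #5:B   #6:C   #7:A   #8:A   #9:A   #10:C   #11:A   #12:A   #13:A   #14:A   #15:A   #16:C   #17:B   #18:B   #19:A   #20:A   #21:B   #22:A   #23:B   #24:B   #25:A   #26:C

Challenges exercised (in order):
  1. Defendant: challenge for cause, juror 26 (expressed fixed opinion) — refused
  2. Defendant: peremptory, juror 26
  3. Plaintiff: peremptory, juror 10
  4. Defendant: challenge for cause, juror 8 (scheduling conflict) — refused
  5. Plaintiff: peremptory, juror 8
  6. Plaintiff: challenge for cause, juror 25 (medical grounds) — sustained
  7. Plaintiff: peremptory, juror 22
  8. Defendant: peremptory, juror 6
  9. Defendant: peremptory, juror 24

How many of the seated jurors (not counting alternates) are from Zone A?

8

Removed: #6, #8, #10, #22, #24, #25, #26.
Seated jurors 1–12: #1, #2, #3, #4, #5, #7, #9, #11, #12, #13, #14, #15 (alternates #16, #17 not counted).
Of those, in Zone A: #3, #7, #9, #11, #12, #13, #14, #15 → 8.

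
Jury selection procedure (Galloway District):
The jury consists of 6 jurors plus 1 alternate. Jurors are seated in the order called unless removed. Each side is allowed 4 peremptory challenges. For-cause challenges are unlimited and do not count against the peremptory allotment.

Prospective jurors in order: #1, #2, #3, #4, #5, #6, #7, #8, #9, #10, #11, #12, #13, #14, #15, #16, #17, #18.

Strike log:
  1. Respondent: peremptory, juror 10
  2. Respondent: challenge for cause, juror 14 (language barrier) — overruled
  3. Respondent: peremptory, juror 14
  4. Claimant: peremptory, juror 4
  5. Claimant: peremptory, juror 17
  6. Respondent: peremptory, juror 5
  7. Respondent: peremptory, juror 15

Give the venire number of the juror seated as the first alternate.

9

Removed: #4, #5, #10, #14, #15, #17.
Seating in order: seats 1–6 → #1, #2, #3, #6, #7, #8; alternates → #9.
So alternate 1 is #9.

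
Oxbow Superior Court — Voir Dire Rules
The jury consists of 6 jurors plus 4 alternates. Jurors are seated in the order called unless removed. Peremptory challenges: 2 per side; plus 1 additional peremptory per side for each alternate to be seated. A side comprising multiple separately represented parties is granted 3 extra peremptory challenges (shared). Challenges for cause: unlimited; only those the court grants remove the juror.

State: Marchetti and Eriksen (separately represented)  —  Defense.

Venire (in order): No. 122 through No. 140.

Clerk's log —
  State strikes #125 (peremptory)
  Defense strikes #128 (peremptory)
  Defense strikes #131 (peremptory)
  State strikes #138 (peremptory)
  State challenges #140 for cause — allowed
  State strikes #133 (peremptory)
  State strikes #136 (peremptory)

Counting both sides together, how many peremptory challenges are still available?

State allotment: 2 base + 1 × 4 alternates + 3 multi-party = 9. Defense allotment: 2 base + 1 × 4 alternates = 6.
State peremptories used: #125, #138, #133, #136 — 4 (the for-cause on #140 doesn't count).
Defense peremptories used: #128, #131 — 2.
Remaining: (9 − 4) + (6 − 2) = 9.

9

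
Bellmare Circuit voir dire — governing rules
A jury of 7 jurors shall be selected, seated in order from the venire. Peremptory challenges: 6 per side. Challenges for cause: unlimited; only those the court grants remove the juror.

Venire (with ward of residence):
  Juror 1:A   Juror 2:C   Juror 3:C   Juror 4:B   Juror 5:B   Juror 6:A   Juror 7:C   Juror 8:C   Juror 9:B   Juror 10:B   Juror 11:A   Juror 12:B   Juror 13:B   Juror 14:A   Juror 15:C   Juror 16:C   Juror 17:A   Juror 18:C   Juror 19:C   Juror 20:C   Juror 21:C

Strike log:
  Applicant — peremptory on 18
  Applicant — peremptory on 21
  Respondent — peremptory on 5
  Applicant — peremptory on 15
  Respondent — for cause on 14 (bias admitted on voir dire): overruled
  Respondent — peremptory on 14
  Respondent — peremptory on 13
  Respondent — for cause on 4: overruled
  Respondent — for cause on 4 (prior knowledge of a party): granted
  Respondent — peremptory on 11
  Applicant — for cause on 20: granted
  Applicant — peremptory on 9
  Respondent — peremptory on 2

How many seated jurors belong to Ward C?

3

Removed: #2, #4, #5, #9, #11, #13, #14, #15, #18, #20, #21.
Seated jurors 1–7: #1, #3, #6, #7, #8, #10, #12.
Of those, in Ward C: #3, #7, #8 → 3.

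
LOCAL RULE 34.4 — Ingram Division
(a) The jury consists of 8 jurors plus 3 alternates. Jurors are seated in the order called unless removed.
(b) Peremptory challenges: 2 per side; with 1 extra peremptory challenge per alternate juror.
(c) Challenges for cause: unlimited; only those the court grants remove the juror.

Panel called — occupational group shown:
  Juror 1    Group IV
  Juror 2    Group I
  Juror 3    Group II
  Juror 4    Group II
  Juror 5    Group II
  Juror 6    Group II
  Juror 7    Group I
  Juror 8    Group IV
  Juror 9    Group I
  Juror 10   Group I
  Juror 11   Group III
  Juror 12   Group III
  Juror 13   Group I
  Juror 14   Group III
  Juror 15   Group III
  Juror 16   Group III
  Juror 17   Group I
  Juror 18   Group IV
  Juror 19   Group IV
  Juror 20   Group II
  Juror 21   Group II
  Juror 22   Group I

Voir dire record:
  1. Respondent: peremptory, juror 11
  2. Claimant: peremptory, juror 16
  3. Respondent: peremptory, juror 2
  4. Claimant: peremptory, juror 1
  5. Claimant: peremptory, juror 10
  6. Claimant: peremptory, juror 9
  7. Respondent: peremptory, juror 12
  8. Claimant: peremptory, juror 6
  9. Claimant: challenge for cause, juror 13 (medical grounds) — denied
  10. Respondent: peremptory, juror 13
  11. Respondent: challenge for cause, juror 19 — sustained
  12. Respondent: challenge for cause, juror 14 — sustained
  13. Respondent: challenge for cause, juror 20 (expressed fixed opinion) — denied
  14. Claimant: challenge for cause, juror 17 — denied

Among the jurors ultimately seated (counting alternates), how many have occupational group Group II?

5

Removed: #1, #2, #6, #9, #10, #11, #12, #13, #14, #16, #19.
Seated (11 incl. alternates): #3, #4, #5, #7, #8, #15, #17, #18, #20, #21, #22.
Of those, in Group II: #3, #4, #5, #20, #21 → 5.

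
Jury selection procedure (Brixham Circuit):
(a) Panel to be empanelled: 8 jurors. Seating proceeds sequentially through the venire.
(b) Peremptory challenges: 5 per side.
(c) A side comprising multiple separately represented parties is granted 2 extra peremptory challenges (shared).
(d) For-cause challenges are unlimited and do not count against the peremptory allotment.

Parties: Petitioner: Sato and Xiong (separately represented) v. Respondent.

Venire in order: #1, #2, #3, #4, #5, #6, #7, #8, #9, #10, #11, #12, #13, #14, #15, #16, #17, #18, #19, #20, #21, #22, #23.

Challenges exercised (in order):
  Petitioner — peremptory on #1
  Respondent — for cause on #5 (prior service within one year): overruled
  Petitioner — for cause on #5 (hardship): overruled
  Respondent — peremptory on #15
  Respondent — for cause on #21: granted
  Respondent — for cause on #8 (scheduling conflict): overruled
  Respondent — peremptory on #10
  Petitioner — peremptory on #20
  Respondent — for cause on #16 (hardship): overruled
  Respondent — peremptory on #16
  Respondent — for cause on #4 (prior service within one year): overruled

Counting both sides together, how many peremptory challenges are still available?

7

Petitioner allotment: 5 base + 2 multi-party = 7. Respondent allotment: 5.
Petitioner peremptories used: #1, #20 — 2 (the for-cause on #5 doesn't count).
Respondent peremptories used: #15, #10, #16 — 3 (for-cause on #5, #21, #8, #16, #4 don't count).
Remaining: (7 − 2) + (5 − 3) = 7.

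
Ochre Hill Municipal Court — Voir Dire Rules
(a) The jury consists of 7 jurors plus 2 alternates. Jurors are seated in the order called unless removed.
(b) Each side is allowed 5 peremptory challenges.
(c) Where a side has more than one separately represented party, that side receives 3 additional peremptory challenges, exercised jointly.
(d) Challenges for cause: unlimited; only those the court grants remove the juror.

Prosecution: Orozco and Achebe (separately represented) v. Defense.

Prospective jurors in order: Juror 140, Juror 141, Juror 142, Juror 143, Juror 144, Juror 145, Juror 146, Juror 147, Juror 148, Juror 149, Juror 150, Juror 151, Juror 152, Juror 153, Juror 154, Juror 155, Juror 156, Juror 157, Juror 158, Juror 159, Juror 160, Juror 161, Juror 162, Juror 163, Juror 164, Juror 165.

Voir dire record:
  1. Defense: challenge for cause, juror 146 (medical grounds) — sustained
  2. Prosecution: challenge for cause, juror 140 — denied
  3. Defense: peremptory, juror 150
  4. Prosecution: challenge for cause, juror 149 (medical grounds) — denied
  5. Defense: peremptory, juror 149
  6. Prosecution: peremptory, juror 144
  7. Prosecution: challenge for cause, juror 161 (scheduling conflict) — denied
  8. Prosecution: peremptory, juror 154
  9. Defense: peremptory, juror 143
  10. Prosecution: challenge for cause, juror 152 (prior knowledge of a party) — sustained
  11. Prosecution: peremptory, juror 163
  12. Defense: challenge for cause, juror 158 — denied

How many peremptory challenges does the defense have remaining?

Defense allotment: 5.
Defense peremptories used: #150, #149, #143 — 3 (for-cause on #146, #158 don't count).
Remaining: 5 − 3 = 2.

2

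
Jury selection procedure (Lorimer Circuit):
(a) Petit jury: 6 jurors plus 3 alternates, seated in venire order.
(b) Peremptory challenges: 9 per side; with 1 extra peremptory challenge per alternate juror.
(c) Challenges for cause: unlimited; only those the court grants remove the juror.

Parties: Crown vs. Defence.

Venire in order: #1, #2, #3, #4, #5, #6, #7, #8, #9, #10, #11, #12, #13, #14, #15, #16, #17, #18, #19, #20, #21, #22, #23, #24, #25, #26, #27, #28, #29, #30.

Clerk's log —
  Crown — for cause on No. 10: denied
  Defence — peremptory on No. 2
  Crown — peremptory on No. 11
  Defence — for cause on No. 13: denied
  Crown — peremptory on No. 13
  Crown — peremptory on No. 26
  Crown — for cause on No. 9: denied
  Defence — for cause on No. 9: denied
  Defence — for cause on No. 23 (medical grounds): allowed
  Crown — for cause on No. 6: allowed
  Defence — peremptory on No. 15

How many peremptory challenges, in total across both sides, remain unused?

Crown allotment: 9 base + 1 × 3 alternates = 12. Defence allotment: 9 base + 1 × 3 alternates = 12.
Crown peremptories used: #11, #13, #26 — 3 (for-cause on #10, #9, #6 don't count).
Defence peremptories used: #2, #15 — 2 (for-cause on #13, #9, #23 don't count).
Remaining: (12 − 3) + (12 − 2) = 19.

19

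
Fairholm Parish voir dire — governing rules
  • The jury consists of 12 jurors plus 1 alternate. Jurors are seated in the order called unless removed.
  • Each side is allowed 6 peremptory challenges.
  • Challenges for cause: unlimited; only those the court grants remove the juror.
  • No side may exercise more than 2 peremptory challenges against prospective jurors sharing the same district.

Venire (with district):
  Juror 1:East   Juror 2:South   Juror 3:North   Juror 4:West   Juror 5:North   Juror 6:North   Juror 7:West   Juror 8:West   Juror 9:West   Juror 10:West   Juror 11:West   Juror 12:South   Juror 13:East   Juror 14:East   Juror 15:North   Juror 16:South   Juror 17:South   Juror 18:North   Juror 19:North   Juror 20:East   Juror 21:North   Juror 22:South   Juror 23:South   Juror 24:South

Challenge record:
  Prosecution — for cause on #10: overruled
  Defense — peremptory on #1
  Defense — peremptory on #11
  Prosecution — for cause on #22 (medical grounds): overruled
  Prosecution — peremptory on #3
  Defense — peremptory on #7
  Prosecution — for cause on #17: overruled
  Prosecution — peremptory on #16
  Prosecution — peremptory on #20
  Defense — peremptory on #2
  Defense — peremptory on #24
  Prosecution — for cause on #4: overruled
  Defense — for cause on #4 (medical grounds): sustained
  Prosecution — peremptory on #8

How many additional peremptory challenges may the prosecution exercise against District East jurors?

1

Prosecution peremptories so far: #3, #16, #20, #8 — 4 of 6 used, 2 left overall.
Against District East: #20 — 1 used; per-district cap 2 leaves 1.
Binding limit: min(2, 1) = 1.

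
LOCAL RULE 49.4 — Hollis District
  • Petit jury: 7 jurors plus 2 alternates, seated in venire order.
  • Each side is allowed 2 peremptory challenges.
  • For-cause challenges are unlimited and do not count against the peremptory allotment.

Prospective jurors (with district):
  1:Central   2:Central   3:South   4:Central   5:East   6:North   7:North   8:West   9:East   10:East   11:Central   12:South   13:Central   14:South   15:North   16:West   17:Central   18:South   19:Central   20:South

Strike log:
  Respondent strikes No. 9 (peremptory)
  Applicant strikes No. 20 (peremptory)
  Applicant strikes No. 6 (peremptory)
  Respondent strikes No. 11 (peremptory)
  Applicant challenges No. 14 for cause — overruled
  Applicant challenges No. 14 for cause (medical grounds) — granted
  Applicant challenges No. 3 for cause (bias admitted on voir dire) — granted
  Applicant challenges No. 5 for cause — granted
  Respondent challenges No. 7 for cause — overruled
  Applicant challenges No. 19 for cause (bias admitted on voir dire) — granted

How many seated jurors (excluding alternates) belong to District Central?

Removed: #3, #5, #6, #9, #11, #14, #19, #20.
Seated jurors 1–7: #1, #2, #4, #7, #8, #10, #12 (alternates #13, #15 not counted).
Of those, in District Central: #1, #2, #4 → 3.

3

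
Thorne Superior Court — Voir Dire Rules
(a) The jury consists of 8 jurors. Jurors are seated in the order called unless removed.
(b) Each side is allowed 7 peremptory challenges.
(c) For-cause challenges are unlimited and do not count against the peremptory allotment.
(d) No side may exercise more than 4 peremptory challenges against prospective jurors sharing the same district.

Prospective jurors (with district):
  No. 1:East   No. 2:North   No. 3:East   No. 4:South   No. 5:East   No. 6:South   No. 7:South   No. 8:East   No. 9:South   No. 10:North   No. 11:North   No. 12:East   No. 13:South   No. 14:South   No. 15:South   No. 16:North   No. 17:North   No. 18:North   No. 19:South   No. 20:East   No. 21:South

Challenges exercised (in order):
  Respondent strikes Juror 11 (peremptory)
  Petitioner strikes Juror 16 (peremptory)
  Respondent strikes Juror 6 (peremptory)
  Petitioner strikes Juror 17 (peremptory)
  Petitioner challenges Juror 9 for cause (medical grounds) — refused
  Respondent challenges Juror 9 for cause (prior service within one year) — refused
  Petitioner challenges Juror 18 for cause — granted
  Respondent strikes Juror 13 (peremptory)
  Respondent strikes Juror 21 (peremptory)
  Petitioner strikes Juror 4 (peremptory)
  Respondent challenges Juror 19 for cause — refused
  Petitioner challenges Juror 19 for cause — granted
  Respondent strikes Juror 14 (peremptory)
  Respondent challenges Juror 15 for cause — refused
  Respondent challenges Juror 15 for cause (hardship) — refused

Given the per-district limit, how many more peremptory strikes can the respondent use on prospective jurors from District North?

Respondent peremptories so far: #11, #6, #13, #21, #14 — 5 of 7 used, 2 left overall.
Against District North: #11 — 1 used; per-district cap 4 leaves 3.
Binding limit: min(2, 3) = 2.

2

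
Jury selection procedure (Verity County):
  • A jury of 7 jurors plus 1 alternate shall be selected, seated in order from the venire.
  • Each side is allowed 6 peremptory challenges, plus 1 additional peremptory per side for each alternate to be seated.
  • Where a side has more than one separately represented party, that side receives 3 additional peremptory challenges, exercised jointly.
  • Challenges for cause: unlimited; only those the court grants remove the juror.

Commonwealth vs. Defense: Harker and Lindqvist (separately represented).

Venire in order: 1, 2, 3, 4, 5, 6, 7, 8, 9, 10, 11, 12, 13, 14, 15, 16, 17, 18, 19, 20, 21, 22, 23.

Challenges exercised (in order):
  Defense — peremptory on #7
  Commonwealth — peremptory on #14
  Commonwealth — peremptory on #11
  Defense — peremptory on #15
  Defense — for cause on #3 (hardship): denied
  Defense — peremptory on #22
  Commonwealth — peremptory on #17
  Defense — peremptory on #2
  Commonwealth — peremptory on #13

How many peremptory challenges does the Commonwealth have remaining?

3

Commonwealth allotment: 6 base + 1 × 1 alternate = 7.
Commonwealth peremptories used: #14, #11, #17, #13 — 4.
Remaining: 7 − 4 = 3.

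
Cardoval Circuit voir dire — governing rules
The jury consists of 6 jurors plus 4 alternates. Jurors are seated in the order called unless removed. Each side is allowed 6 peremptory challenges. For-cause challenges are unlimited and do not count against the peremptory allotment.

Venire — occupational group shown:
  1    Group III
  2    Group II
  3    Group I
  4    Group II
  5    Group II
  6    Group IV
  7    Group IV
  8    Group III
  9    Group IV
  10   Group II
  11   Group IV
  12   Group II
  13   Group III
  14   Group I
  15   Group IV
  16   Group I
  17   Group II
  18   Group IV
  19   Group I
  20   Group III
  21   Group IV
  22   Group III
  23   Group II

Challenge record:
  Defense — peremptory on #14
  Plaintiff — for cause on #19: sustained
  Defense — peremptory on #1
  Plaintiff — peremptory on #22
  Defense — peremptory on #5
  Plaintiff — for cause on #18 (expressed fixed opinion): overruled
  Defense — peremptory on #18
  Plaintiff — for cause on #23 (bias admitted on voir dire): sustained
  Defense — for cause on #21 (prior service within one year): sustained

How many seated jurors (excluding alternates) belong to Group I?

Removed: #1, #5, #14, #18, #19, #21, #22, #23.
Seated jurors 1–6: #2, #3, #4, #6, #7, #8 (alternates #9, #10, #11, #12 not counted).
Of those, in Group I: #3 → 1.

1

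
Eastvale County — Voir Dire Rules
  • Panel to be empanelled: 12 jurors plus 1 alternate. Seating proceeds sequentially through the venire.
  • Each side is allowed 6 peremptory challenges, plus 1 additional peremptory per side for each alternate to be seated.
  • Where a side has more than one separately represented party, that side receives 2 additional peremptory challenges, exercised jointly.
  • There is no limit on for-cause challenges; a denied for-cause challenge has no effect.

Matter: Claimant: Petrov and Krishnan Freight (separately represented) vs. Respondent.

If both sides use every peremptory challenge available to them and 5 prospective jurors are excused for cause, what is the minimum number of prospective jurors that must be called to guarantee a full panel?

Seats to fill: 12 + 1 alternates = 13.
Peremptories — Claimant: 6 + 1×1 + 2 = 9; Respondent: 6 + 1×1 = 7; total 16.
For-cause removals: 5.
Minimum venire: 13 + 16 + 5 = 34.

34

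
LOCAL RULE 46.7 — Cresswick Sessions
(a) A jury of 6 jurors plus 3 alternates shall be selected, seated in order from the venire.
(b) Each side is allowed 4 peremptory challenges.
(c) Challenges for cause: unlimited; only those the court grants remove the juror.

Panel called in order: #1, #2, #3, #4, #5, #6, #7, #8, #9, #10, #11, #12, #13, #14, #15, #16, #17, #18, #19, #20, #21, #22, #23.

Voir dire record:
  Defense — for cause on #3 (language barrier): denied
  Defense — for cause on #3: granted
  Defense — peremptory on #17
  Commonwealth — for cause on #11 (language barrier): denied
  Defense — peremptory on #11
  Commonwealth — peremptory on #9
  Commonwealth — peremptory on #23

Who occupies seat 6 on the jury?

7

Removed: #3, #9, #11, #17, #23.
Seating in order: seats 1–6 → #1, #2, #4, #5, #6, #7; alternates → #8, #10, #12.
So seat 6 is #7.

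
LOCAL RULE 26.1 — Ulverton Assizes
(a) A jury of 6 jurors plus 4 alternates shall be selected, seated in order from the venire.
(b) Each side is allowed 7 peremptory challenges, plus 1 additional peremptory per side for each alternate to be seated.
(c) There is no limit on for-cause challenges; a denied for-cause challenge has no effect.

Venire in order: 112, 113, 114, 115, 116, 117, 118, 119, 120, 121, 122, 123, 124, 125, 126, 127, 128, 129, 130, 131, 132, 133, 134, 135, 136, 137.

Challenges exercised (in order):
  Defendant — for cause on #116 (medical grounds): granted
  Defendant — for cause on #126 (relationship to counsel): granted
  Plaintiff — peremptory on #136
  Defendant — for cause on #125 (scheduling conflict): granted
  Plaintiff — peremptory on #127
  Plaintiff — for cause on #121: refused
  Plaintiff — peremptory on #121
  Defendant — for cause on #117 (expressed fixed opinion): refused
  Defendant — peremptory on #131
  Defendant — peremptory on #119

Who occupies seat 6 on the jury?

118

Removed: #116, #119, #121, #125, #126, #127, #131, #136. (#117 stays — for-cause denied.)
Seating in order: seats 1–6 → #112, #113, #114, #115, #117, #118; alternates → #120, #122, #123, #124.
So seat 6 is #118.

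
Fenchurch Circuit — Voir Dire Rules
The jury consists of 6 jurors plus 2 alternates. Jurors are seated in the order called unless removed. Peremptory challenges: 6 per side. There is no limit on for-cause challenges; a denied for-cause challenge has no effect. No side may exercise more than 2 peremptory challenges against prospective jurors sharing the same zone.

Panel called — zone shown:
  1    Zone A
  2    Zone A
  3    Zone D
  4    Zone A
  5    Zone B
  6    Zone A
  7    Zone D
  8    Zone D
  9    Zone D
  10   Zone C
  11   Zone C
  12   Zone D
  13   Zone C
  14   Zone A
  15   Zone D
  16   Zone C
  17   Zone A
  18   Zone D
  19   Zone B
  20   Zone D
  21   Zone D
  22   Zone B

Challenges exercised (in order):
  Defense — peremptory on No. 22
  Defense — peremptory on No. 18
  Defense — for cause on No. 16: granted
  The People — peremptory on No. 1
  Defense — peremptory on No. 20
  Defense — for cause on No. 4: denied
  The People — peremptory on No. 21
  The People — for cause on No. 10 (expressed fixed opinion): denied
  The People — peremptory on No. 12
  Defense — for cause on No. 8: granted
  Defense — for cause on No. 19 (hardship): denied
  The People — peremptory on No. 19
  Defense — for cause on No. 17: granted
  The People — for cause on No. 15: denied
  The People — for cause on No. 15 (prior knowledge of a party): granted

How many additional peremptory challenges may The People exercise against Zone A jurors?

1

The People peremptories so far: #1, #21, #12, #19 — 4 of 6 used, 2 left overall.
Against Zone A: #1 — 1 used; per-zone cap 2 leaves 1.
Binding limit: min(2, 1) = 1.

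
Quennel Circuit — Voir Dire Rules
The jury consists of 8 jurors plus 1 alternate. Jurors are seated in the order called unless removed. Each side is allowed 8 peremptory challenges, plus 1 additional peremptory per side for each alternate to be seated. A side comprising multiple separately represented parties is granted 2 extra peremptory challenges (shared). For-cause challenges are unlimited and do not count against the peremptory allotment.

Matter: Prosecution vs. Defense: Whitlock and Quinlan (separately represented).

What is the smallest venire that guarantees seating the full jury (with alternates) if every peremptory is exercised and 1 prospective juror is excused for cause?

30

Seats to fill: 8 + 1 alternates = 9.
Peremptories — Prosecution: 8 + 1×1 = 9; Defense: 8 + 1×1 + 2 = 11; total 20.
For-cause removals: 1.
Minimum venire: 9 + 20 + 1 = 30.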